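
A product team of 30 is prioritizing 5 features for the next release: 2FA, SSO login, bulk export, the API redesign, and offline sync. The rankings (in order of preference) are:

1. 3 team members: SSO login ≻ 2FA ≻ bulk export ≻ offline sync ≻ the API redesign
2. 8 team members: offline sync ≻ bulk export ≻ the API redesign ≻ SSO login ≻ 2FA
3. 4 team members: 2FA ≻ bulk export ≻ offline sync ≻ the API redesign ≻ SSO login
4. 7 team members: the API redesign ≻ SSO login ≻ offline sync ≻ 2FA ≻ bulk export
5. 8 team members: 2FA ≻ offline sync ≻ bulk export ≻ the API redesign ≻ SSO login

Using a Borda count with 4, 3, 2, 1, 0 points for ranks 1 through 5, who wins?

offline sync

2FA: 3·3 + 8·0 + 4·4 + 7·1 + 8·4 = 64
SSO login: 3·4 + 8·1 + 4·0 + 7·3 + 8·0 = 41
bulk export: 3·2 + 8·3 + 4·3 + 7·0 + 8·2 = 58
the API redesign: 3·0 + 8·2 + 4·1 + 7·4 + 8·1 = 56
offline sync: 3·1 + 8·4 + 4·2 + 7·2 + 8·3 = 81
offline sync has the highest Borda score (81).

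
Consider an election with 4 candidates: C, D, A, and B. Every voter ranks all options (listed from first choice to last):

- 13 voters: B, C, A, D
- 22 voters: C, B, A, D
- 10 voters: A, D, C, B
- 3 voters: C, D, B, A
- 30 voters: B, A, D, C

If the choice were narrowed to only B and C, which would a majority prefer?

B

Voters preferring B to C: 43; preferring C to B: 35.
B wins the head-to-head.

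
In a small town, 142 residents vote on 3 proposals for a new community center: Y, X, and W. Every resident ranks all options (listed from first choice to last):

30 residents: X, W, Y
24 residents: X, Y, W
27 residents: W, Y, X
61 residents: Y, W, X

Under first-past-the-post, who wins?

First-place votes: Y 61, X 54, W 27.
Y has the most first-place votes.

Y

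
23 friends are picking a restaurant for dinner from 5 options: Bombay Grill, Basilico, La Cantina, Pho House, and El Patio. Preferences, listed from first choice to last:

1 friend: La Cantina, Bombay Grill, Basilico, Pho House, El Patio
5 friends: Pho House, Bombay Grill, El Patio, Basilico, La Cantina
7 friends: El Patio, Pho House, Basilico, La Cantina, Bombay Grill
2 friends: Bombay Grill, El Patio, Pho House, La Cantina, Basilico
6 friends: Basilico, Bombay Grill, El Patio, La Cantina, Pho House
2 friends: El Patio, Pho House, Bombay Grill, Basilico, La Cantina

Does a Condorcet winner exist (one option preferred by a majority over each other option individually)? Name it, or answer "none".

Checking pairwise contests:
Basilico beats Bombay Grill 13–10.
Pho House beats Basilico 16–7.
Bombay Grill beats La Cantina 15–8.
El Patio beats Pho House 17–6.
Bombay Grill beats El Patio 14–9.
Every option loses at least one head-to-head, so there is no Condorcet winner.

none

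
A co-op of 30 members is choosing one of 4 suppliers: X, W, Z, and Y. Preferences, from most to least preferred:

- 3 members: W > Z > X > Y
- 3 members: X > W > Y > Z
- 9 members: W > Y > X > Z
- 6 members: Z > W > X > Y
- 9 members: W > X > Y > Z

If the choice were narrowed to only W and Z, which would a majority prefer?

W

Voters preferring W to Z: 24; preferring Z to W: 6.
W wins the head-to-head.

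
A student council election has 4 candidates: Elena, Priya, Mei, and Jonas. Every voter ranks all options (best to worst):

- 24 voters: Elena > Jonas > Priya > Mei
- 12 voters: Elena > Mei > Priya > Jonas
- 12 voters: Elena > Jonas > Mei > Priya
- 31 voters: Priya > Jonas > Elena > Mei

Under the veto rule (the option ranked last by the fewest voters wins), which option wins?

Last-place votes: Elena 0, Priya 12, Mei 55, Jonas 12.
Elena is ranked last by the fewest voters, so Elena wins.

Elena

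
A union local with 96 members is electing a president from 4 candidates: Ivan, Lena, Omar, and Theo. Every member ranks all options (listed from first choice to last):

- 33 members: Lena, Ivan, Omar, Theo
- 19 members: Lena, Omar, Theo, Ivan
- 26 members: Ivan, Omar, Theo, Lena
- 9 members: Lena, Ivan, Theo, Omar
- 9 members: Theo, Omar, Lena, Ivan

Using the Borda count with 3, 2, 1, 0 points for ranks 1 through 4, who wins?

Lena

Ivan: 33·2 + 19·0 + 26·3 + 9·2 + 9·0 = 162
Lena: 33·3 + 19·3 + 26·0 + 9·3 + 9·1 = 192
Omar: 33·1 + 19·2 + 26·2 + 9·0 + 9·2 = 141
Theo: 33·0 + 19·1 + 26·1 + 9·1 + 9·3 = 81
Lena has the highest Borda score (192).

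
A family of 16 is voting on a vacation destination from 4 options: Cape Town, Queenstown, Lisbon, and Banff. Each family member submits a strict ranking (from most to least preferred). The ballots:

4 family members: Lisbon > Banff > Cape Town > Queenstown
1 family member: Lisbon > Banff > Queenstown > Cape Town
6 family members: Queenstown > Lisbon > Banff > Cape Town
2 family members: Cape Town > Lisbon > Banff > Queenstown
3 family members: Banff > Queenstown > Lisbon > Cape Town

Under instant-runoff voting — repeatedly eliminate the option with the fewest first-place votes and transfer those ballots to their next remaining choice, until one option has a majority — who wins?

Round 1: Cape Town 2, Queenstown 6, Lisbon 5, Banff 3. Eliminate Cape Town.
Round 2: Queenstown 6, Lisbon 7, Banff 3. Eliminate Banff.
Round 3: Queenstown 9, Lisbon 7. Queenstown has a majority.

Queenstown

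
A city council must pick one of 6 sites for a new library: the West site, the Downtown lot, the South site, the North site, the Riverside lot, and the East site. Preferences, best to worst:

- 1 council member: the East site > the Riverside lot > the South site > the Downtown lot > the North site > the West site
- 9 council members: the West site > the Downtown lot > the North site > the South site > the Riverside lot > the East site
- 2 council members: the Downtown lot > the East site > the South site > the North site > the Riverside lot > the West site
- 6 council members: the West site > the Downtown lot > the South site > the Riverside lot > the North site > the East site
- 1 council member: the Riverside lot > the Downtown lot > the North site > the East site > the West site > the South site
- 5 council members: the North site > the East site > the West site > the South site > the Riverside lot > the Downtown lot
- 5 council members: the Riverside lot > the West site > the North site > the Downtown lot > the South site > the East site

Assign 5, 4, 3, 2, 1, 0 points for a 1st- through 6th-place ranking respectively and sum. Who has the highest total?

the West site: 1·0 + 9·5 + 2·0 + 6·5 + 1·1 + 5·3 + 5·4 = 111
the Downtown lot: 1·2 + 9·4 + 2·5 + 6·4 + 1·4 + 5·0 + 5·2 = 86
the South site: 1·3 + 9·2 + 2·3 + 6·3 + 1·0 + 5·2 + 5·1 = 60
the North site: 1·1 + 9·3 + 2·2 + 6·1 + 1·3 + 5·5 + 5·3 = 81
the Riverside lot: 1·4 + 9·1 + 2·1 + 6·2 + 1·5 + 5·1 + 5·5 = 62
the East site: 1·5 + 9·0 + 2·4 + 6·0 + 1·2 + 5·4 + 5·0 = 35
the West site has the highest Borda score (111).

the West site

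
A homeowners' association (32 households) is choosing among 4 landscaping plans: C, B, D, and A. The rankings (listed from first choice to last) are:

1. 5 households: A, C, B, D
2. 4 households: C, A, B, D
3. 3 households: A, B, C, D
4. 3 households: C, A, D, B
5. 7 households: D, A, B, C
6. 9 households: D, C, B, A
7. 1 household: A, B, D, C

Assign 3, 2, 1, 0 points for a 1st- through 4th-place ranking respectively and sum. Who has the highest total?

A

C: 5·2 + 4·3 + 3·1 + 3·3 + 7·0 + 9·2 + 1·0 = 52
B: 5·1 + 4·1 + 3·2 + 3·0 + 7·1 + 9·1 + 1·2 = 33
D: 5·0 + 4·0 + 3·0 + 3·1 + 7·3 + 9·3 + 1·1 = 52
A: 5·3 + 4·2 + 3·3 + 3·2 + 7·2 + 9·0 + 1·3 = 55
A has the highest Borda score (55).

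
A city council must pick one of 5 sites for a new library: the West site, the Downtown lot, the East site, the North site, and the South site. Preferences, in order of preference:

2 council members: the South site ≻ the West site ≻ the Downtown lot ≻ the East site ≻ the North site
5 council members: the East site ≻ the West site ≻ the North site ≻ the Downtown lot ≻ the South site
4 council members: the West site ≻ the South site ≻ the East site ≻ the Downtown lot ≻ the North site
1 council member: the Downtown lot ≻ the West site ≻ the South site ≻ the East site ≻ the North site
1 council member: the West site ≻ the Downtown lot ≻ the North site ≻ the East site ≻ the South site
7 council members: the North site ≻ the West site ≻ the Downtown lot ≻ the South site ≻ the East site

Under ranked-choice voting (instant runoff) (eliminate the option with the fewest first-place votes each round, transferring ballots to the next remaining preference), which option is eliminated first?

the Downtown lot

Round 1: the West site 5, the Downtown lot 1, the East site 5, the North site 7, the South site 2. Eliminate the Downtown lot.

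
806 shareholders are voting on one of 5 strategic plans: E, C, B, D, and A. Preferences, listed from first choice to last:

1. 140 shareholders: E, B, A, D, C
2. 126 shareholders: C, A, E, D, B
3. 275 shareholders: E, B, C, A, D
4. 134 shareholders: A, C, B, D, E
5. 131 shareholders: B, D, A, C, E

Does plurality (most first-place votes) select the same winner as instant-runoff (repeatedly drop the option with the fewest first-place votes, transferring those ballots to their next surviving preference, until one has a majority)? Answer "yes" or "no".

Plurality — first-place votes: E 415, C 126, B 131, D 0, A 134. Winner: E.
Instant-runoff — R1 E 415, C 126, B 131, D 0, A 134 (E winner). Winner: E.
The two methods agree.

yes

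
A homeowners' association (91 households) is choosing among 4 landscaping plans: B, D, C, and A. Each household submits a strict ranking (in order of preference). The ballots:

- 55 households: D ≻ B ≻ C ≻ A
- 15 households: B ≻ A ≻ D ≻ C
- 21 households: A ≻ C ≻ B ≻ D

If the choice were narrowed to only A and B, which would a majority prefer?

B

Voters preferring A to B: 21; preferring B to A: 70.
B wins the head-to-head.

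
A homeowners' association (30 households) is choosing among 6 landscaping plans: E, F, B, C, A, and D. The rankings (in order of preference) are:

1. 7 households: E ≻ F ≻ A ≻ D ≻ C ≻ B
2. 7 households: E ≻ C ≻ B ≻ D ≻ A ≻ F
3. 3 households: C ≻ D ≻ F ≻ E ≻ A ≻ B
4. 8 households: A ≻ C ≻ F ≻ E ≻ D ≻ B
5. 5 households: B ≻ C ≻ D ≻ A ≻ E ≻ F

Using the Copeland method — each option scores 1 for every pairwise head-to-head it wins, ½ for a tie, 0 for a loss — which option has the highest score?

C

E: beats F, B, A, and D; loses to C → score 4.
F: beats B; ties D; loses to E, C, and A → score 1.5.
B: loses to E, F, C, A, and D → score 0.
C: beats E, F, B, and D; ties A → score 4.5.
A: beats F and B; ties C and D; loses to E → score 3.
D: beats B; ties F and A; loses to E and C → score 2.
C has the best pairwise record.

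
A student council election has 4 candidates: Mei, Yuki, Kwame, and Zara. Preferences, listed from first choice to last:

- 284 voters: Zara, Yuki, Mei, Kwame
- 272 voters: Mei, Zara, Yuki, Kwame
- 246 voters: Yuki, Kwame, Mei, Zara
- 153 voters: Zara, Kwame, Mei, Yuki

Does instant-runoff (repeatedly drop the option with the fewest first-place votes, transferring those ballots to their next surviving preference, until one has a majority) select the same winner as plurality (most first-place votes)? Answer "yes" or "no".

no

Instant-runoff — R1 Mei 272, Yuki 246, Kwame 0, Zara 437 (Kwame out); R2 Mei 272, Yuki 246, Zara 437 (Yuki out); R3 Mei 518, Zara 437 (Mei winner). Winner: Mei.
Plurality — first-place votes: Mei 272, Yuki 246, Kwame 0, Zara 437. Winner: Zara.
The two methods disagree.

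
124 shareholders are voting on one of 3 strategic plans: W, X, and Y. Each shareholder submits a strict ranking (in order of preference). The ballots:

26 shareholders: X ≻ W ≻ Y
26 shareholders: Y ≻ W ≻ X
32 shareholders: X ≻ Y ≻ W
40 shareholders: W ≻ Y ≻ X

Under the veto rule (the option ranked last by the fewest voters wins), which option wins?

Y

Last-place votes: W 32, X 66, Y 26.
Y is ranked last by the fewest voters, so Y wins.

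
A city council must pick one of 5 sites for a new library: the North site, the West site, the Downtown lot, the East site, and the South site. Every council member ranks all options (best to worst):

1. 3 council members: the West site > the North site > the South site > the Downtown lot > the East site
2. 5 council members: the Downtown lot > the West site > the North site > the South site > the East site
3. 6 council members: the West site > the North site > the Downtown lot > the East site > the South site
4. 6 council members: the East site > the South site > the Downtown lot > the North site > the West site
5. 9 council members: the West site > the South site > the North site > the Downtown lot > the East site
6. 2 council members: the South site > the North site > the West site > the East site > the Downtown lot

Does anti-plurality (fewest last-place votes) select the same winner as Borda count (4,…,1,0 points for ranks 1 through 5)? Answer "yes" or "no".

Anti-plurality — last-place votes: the North site 0, the West site 6, the Downtown lot 2, the East site 17, the South site 6. Winner: the North site.
Borda — scores: the North site 67, the West site 91, the Downtown lot 56, the East site 32, the South site 64. Winner: the West site.
The two methods disagree.

no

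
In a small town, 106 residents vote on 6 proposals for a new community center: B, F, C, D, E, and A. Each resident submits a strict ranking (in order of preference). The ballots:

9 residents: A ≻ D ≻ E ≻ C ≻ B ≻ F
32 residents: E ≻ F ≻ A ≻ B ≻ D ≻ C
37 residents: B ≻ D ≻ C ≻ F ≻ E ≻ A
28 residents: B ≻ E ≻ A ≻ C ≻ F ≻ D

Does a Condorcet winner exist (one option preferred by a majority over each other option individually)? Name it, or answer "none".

B vs F: 74–32 for B.
B vs C: 97–9 for B.
B vs D: 97–9 for B.
B vs E: 65–41 for B.
B vs A: 65–41 for B.
B beats every other option head-to-head.

B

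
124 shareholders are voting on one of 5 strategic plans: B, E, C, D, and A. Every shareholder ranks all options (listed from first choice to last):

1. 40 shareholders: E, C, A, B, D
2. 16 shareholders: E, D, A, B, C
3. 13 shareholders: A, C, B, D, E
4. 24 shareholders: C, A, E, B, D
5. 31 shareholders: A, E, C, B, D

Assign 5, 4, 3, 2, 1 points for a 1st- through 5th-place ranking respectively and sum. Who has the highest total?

B: 40·2 + 16·2 + 13·3 + 24·2 + 31·2 = 261
E: 40·5 + 16·5 + 13·1 + 24·3 + 31·4 = 489
C: 40·4 + 16·1 + 13·4 + 24·5 + 31·3 = 441
D: 40·1 + 16·4 + 13·2 + 24·1 + 31·1 = 185
A: 40·3 + 16·3 + 13·5 + 24·4 + 31·5 = 484
E has the highest Borda score (489).

E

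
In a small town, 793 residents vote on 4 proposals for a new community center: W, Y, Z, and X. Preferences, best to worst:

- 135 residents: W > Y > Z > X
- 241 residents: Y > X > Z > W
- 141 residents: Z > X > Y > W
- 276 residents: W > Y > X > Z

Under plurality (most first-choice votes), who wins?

W

First-place votes: W 411, Y 241, Z 141, X 0.
W has the most first-place votes.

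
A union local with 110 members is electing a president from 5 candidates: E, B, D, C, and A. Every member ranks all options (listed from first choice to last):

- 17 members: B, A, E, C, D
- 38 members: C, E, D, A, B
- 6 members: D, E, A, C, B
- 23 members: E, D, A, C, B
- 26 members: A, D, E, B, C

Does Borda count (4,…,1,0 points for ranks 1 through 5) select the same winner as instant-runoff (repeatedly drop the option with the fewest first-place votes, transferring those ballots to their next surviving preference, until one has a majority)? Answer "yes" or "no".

Borda — scores: E 310, B 94, D 247, C 198, A 251. Winner: E.
Instant-runoff — R1 E 23, B 17, D 6, C 38, A 26 (D out); R2 E 29, B 17, C 38, A 26 (B out); R3 E 29, C 38, A 43 (E out); R4 C 38, A 72 (A winner). Winner: A.
The two methods disagree.

no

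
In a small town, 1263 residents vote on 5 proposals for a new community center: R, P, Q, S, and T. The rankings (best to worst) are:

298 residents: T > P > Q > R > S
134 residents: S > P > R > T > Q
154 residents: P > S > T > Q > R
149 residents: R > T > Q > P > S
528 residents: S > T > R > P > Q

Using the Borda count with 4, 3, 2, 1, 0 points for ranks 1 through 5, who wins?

T

R: 298·1 + 134·2 + 154·0 + 149·4 + 528·2 = 2218
P: 298·3 + 134·3 + 154·4 + 149·1 + 528·1 = 2589
Q: 298·2 + 134·0 + 154·1 + 149·2 + 528·0 = 1048
S: 298·0 + 134·4 + 154·3 + 149·0 + 528·4 = 3110
T: 298·4 + 134·1 + 154·2 + 149·3 + 528·3 = 3665
T has the highest Borda score (3665).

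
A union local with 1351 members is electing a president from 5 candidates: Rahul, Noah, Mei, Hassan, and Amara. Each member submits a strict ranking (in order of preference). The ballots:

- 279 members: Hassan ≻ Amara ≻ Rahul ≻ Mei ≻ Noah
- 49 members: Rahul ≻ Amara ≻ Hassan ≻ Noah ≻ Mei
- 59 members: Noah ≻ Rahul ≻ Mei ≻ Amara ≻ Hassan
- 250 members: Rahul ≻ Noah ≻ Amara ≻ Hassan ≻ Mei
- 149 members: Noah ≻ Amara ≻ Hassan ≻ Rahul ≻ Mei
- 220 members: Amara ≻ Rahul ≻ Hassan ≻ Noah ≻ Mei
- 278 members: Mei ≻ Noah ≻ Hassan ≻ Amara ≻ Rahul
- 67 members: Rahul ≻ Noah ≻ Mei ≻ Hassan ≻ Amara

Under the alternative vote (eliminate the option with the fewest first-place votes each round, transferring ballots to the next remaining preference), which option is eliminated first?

Noah

Round 1: Rahul 366, Noah 208, Mei 278, Hassan 279, Amara 220. Eliminate Noah.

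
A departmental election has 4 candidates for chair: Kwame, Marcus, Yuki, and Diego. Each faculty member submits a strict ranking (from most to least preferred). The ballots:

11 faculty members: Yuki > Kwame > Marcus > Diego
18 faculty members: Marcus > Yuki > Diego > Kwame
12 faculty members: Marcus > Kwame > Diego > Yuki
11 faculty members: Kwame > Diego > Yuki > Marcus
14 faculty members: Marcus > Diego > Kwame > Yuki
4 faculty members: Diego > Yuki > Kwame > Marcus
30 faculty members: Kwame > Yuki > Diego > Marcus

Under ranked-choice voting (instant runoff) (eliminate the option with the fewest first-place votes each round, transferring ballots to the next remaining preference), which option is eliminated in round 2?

Yuki

Round 1: Kwame 41, Marcus 44, Yuki 11, Diego 4. Eliminate Diego.
Round 2: Kwame 41, Marcus 44, Yuki 15. Eliminate Yuki.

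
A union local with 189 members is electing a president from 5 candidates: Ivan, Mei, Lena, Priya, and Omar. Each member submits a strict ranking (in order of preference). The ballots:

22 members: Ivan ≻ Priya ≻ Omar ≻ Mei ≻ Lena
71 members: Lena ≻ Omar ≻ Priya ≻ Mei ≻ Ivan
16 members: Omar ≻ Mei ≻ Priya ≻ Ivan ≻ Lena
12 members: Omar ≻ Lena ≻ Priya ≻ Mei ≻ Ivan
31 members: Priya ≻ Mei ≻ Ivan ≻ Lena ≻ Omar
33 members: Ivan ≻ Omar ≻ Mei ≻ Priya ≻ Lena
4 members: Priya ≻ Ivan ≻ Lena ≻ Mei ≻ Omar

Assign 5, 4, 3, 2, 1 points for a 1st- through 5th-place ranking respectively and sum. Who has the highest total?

Ivan: 22·5 + 71·1 + 16·2 + 12·1 + 31·3 + 33·5 + 4·4 = 499
Mei: 22·2 + 71·2 + 16·4 + 12·2 + 31·4 + 33·3 + 4·2 = 505
Lena: 22·1 + 71·5 + 16·1 + 12·4 + 31·2 + 33·1 + 4·3 = 548
Priya: 22·4 + 71·3 + 16·3 + 12·3 + 31·5 + 33·2 + 4·5 = 626
Omar: 22·3 + 71·4 + 16·5 + 12·5 + 31·1 + 33·4 + 4·1 = 657
Omar has the highest Borda score (657).

Omar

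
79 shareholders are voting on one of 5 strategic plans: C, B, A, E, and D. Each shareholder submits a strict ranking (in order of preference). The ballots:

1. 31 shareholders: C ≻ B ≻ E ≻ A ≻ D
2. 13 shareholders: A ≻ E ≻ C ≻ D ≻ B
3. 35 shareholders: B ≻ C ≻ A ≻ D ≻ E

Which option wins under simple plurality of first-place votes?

B

First-place votes: C 31, B 35, A 13, E 0, D 0.
B has the most first-place votes.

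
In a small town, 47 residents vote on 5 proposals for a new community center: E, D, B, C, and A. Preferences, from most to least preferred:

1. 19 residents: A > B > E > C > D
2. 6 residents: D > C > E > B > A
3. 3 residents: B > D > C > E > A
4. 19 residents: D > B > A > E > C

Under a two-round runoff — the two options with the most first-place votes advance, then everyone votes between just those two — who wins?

Round 1 first-place votes: E 0, D 25, B 3, C 0, A 19.
D and A advance.
Runoff: D is preferred to A by 28 voters; A by 19.
D wins the runoff.

D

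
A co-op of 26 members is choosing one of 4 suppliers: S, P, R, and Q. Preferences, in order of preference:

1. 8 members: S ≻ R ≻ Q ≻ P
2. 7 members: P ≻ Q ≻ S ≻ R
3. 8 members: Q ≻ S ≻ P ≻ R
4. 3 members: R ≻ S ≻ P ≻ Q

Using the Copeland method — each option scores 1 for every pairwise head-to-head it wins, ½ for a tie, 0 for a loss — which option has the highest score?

Q

S: beats P and R; loses to Q → score 2.
P: beats R; loses to S and Q → score 1.
R: loses to S, P, and Q → score 0.
Q: beats S, P, and R → score 3.
Q has the best pairwise record.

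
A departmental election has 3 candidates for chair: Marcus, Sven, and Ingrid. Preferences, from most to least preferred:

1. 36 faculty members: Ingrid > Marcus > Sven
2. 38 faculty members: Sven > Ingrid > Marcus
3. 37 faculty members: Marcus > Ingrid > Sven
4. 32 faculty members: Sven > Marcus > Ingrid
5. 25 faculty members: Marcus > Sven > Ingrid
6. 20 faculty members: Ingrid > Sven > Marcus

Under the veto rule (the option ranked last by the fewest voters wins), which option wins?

Ingrid

Last-place votes: Marcus 58, Sven 73, Ingrid 57.
Ingrid is ranked last by the fewest voters, so Ingrid wins.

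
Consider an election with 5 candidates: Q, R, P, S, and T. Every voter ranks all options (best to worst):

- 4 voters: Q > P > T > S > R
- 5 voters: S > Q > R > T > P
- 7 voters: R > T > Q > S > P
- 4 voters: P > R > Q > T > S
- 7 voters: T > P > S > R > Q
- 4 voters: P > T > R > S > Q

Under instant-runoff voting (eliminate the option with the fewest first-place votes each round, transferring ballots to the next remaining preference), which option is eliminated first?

Q

Round 1: Q 4, R 7, P 8, S 5, T 7. Eliminate Q.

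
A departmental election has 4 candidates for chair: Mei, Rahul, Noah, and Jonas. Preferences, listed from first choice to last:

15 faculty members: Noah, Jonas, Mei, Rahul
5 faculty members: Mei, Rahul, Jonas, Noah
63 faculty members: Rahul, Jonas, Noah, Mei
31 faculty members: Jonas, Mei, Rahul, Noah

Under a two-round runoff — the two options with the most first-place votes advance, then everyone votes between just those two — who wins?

Rahul

Round 1 first-place votes: Mei 5, Rahul 63, Noah 15, Jonas 31.
Rahul and Jonas advance.
Runoff: Rahul is preferred to Jonas by 68 voters; Jonas by 46.
Rahul wins the runoff.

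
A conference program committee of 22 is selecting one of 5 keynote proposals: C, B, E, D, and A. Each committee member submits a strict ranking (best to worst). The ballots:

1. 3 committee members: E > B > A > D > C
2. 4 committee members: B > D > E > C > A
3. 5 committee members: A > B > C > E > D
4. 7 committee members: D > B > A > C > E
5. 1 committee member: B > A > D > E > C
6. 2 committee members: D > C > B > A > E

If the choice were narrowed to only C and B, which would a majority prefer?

B

Voters preferring C to B: 2; preferring B to C: 20.
B wins the head-to-head.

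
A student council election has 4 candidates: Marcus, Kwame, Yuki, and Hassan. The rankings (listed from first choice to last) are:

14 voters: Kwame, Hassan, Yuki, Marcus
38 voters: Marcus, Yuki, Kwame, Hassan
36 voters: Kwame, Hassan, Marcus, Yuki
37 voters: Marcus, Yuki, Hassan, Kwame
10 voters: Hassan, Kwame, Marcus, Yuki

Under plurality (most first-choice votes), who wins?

First-place votes: Marcus 75, Kwame 50, Yuki 0, Hassan 10.
Marcus has the most first-place votes.

Marcus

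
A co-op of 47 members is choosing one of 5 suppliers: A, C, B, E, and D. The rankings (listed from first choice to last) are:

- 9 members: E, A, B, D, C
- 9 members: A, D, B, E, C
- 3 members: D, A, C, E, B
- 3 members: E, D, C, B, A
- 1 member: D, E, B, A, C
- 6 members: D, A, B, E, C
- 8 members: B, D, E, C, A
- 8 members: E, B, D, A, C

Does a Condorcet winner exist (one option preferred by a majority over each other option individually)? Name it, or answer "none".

Checking pairwise contests:
E beats A 29–18.
A beats C 36–11.
A beats B 27–20.
D beats E 27–20.
B beats D 25–22.
Every option loses at least one head-to-head, so there is no Condorcet winner.

none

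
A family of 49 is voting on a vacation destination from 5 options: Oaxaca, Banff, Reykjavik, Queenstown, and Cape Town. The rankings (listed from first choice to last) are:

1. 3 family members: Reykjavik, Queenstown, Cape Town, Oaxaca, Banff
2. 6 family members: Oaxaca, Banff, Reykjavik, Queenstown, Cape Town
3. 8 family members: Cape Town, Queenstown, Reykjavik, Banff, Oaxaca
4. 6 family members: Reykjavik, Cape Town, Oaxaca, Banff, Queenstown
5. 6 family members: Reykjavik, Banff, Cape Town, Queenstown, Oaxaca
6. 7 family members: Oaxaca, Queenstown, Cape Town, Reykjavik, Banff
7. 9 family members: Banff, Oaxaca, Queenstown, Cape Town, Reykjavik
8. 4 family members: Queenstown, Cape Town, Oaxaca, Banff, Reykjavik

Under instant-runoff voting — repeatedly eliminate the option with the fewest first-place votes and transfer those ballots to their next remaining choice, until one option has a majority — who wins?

Round 1: Oaxaca 13, Banff 9, Reykjavik 15, Queenstown 4, Cape Town 8. Eliminate Queenstown.
Round 2: Oaxaca 13, Banff 9, Reykjavik 15, Cape Town 12. Eliminate Banff.
Round 3: Oaxaca 22, Reykjavik 15, Cape Town 12. Eliminate Cape Town.
Round 4: Oaxaca 26, Reykjavik 23. Oaxaca has a majority.

Oaxaca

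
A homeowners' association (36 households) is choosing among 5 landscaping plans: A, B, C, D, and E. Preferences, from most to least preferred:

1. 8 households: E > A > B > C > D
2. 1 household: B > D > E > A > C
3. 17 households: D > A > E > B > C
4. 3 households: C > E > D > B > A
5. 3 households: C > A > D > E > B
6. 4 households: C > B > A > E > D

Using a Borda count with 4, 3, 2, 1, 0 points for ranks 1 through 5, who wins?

A: 8·3 + 1·1 + 17·3 + 3·0 + 3·3 + 4·2 = 93
B: 8·2 + 1·4 + 17·1 + 3·1 + 3·0 + 4·3 = 52
C: 8·1 + 1·0 + 17·0 + 3·4 + 3·4 + 4·4 = 48
D: 8·0 + 1·3 + 17·4 + 3·2 + 3·2 + 4·0 = 83
E: 8·4 + 1·2 + 17·2 + 3·3 + 3·1 + 4·1 = 84
A has the highest Borda score (93).

A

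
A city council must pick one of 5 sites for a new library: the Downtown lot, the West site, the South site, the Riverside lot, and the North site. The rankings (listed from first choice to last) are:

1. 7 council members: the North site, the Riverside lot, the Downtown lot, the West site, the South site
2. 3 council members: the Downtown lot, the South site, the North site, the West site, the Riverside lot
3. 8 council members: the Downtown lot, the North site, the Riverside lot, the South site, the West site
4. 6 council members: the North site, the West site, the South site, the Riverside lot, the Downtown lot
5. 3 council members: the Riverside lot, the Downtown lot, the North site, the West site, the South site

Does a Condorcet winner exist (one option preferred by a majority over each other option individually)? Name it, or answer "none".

Checking pairwise contests:
the Riverside lot beats the Downtown lot 16–11.
the Downtown lot beats the West site 21–6.
the Downtown lot beats the South site 21–6.
the North site beats the Riverside lot 24–3.
the Downtown lot beats the North site 14–13.
Every option loses at least one head-to-head, so there is no Condorcet winner.

none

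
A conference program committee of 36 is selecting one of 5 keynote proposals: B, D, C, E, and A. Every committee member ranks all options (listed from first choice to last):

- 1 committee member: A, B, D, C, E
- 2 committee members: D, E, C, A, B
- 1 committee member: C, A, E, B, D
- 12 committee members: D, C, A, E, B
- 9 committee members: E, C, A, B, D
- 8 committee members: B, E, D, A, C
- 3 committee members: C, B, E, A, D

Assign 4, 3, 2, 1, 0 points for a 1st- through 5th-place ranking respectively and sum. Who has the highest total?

B: 1·3 + 2·0 + 1·1 + 12·0 + 9·1 + 8·4 + 3·3 = 54
D: 1·2 + 2·4 + 1·0 + 12·4 + 9·0 + 8·2 + 3·0 = 74
C: 1·1 + 2·2 + 1·4 + 12·3 + 9·3 + 8·0 + 3·4 = 84
E: 1·0 + 2·3 + 1·2 + 12·1 + 9·4 + 8·3 + 3·2 = 86
A: 1·4 + 2·1 + 1·3 + 12·2 + 9·2 + 8·1 + 3·1 = 62
E has the highest Borda score (86).

E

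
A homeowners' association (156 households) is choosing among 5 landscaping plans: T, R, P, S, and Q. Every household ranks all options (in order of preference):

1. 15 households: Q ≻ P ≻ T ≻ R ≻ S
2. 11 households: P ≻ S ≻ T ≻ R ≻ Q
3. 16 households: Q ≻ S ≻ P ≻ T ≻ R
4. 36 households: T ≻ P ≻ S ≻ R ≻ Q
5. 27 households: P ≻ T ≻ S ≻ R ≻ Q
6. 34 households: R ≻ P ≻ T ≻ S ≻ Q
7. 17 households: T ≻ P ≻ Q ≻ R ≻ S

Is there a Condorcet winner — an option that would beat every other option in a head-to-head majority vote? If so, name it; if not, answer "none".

P vs T: 103–53 for P.
P vs R: 122–34 for P.
P vs S: 140–16 for P.
P vs Q: 125–31 for P.
P beats every other option head-to-head.

P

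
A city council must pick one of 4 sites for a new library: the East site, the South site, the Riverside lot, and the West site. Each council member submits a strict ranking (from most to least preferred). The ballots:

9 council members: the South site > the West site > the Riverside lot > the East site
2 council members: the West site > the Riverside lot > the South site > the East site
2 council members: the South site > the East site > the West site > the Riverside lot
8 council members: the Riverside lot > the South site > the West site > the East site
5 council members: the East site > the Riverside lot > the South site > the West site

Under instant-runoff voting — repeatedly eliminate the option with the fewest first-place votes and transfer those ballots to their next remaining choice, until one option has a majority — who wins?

Round 1: the East site 5, the South site 11, the Riverside lot 8, the West site 2. Eliminate the West site.
Round 2: the East site 5, the South site 11, the Riverside lot 10. Eliminate the East site.
Round 3: the South site 11, the Riverside lot 15. The Riverside lot has a majority.

the Riverside lot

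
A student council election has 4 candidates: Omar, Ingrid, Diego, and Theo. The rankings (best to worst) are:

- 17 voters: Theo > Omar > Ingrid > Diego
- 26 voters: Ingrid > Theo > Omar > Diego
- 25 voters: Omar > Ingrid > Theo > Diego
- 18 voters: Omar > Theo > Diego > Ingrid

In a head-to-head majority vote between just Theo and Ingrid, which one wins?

Ingrid

Voters preferring Theo to Ingrid: 35; preferring Ingrid to Theo: 51.
Ingrid wins the head-to-head.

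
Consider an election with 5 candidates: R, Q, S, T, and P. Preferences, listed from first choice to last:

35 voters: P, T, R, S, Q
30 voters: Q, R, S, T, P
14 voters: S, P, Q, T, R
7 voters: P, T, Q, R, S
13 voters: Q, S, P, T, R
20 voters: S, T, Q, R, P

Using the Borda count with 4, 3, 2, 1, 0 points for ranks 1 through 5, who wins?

S

R: 35·2 + 30·3 + 14·0 + 7·1 + 13·0 + 20·1 = 187
Q: 35·0 + 30·4 + 14·2 + 7·2 + 13·4 + 20·2 = 254
S: 35·1 + 30·2 + 14·4 + 7·0 + 13·3 + 20·4 = 270
T: 35·3 + 30·1 + 14·1 + 7·3 + 13·1 + 20·3 = 243
P: 35·4 + 30·0 + 14·3 + 7·4 + 13·2 + 20·0 = 236
S has the highest Borda score (270).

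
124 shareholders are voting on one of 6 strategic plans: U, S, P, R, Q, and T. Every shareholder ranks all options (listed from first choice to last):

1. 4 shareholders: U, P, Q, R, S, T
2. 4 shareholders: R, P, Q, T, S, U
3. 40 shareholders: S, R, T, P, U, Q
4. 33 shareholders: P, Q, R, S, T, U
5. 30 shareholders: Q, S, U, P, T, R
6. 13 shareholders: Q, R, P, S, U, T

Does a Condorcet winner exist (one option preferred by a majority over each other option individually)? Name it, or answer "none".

Checking pairwise contests:
S beats U 120–4.
Q beats S 84–40.
S beats P 70–54.
S beats R 70–54.
P beats Q 81–43.
S beats T 120–4.
Every option loses at least one head-to-head, so there is no Condorcet winner.

none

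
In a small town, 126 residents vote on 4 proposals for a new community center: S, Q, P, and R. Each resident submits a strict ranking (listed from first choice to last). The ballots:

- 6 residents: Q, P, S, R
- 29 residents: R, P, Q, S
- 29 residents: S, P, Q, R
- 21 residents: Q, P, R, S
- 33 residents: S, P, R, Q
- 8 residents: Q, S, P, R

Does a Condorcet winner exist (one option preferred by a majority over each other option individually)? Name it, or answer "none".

none

Checking pairwise contests:
Q beats S 64–62.
P beats Q 91–35.
S beats P 70–56.
S beats R 76–50.
Every option loses at least one head-to-head, so there is no Condorcet winner.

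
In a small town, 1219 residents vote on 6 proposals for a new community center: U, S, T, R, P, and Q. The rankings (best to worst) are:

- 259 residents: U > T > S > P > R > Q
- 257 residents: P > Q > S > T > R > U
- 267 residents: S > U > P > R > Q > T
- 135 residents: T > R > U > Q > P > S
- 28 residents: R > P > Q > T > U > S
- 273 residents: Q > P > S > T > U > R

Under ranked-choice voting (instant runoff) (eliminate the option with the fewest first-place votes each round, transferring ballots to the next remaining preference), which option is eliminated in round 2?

Round 1: U 259, S 267, T 135, R 28, P 257, Q 273. Eliminate R.
Round 2: U 259, S 267, T 135, P 285, Q 273. Eliminate T.

T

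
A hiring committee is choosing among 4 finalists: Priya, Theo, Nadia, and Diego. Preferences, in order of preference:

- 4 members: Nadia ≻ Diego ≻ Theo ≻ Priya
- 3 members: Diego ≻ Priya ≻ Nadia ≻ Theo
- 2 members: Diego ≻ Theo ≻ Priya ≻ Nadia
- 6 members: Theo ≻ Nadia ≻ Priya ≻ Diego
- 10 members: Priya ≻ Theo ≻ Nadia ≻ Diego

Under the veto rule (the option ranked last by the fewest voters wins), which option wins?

Nadia

Last-place votes: Priya 4, Theo 3, Nadia 2, Diego 16.
Nadia is ranked last by the fewest voters, so Nadia wins.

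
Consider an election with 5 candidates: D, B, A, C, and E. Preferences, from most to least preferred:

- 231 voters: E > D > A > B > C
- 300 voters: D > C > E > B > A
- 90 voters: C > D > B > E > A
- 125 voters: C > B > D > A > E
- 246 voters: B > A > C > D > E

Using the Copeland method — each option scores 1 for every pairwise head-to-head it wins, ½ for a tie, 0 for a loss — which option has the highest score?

D: beats B, A, C, and E → score 4.
B: beats A; loses to D, C, and E → score 1.
A: loses to D, B, C, and E → score 0.
C: beats B, A, and E; loses to D → score 3.
E: beats B and A; loses to D and C → score 2.
D has the best pairwise record.

D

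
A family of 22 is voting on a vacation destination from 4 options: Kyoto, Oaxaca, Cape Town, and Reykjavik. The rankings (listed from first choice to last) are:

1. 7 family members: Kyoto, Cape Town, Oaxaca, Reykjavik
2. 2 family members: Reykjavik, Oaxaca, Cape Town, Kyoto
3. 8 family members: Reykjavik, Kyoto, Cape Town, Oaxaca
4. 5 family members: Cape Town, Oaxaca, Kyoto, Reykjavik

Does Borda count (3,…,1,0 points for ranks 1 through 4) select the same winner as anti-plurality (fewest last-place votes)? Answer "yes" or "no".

Borda — scores: Kyoto 42, Oaxaca 21, Cape Town 39, Reykjavik 30. Winner: Kyoto.
Anti-plurality — last-place votes: Kyoto 2, Oaxaca 8, Cape Town 0, Reykjavik 12. Winner: Cape Town.
The two methods disagree.

no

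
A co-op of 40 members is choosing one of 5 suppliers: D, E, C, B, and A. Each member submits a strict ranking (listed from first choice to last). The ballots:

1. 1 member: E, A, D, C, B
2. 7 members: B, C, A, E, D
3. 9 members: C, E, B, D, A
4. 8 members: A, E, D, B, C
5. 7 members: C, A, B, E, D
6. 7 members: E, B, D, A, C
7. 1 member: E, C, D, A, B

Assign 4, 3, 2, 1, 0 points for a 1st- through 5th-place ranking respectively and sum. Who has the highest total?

E

D: 1·2 + 7·0 + 9·1 + 8·2 + 7·0 + 7·2 + 1·2 = 43
E: 1·4 + 7·1 + 9·3 + 8·3 + 7·1 + 7·4 + 1·4 = 101
C: 1·1 + 7·3 + 9·4 + 8·0 + 7·4 + 7·0 + 1·3 = 89
B: 1·0 + 7·4 + 9·2 + 8·1 + 7·2 + 7·3 + 1·0 = 89
A: 1·3 + 7·2 + 9·0 + 8·4 + 7·3 + 7·1 + 1·1 = 78
E has the highest Borda score (101).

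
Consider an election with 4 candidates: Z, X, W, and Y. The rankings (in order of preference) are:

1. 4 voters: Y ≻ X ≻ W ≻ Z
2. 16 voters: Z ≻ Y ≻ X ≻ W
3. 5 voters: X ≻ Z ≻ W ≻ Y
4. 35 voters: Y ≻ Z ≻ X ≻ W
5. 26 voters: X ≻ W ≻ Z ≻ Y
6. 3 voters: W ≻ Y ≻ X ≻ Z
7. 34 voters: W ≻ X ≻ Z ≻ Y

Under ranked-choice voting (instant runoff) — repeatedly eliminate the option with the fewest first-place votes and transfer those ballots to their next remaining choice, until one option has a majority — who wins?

W

Round 1: Z 16, X 31, W 37, Y 39. Eliminate Z.
Round 2: X 31, W 37, Y 55. Eliminate X.
Round 3: W 68, Y 55. W has a majority.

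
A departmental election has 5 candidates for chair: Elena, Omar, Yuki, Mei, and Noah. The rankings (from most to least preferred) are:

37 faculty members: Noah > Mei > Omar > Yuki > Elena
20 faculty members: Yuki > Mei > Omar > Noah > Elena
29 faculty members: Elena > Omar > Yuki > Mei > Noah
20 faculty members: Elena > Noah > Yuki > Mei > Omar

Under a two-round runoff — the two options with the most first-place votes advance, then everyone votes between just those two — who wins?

Round 1 first-place votes: Elena 49, Omar 0, Yuki 20, Mei 0, Noah 37.
Elena and Noah advance.
Runoff: Elena is preferred to Noah by 49 voters; Noah by 57.
Noah wins the runoff.

Noah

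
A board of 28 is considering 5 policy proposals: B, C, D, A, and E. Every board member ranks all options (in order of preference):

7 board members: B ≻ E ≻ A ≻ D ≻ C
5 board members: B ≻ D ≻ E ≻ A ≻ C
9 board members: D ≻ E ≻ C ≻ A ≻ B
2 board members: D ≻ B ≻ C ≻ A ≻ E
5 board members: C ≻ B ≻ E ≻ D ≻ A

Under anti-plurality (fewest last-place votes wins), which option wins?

D

Last-place votes: B 9, C 12, D 0, A 5, E 2.
D is ranked last by the fewest voters, so D wins.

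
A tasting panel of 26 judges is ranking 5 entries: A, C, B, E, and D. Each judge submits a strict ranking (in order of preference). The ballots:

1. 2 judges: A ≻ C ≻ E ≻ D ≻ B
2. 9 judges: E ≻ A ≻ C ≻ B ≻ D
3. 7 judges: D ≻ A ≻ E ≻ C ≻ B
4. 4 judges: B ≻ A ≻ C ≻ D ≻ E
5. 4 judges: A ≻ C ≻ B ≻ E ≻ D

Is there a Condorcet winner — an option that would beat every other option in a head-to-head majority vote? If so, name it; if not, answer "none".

A

A vs C: 26–0 for A.
A vs B: 22–4 for A.
A vs E: 17–9 for A.
A vs D: 19–7 for A.
A beats every other option head-to-head.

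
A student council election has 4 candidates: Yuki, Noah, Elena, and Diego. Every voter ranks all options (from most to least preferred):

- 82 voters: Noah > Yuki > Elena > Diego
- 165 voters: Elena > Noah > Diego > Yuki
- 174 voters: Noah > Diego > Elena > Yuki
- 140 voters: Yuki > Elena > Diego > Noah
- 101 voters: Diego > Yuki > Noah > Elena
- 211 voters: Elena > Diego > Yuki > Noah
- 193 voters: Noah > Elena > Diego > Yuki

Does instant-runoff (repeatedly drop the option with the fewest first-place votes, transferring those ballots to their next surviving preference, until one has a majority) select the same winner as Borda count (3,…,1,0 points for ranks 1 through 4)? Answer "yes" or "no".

no

Instant-runoff — R1 Yuki 140, Noah 449, Elena 376, Diego 101 (Diego out); R2 Yuki 241, Noah 449, Elena 376 (Yuki out); R3 Noah 550, Elena 516 (Noah winner). Winner: Noah.
Borda — scores: Yuki 997, Noah 1778, Elena 2050, Diego 1571. Winner: Elena.
The two methods disagree.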